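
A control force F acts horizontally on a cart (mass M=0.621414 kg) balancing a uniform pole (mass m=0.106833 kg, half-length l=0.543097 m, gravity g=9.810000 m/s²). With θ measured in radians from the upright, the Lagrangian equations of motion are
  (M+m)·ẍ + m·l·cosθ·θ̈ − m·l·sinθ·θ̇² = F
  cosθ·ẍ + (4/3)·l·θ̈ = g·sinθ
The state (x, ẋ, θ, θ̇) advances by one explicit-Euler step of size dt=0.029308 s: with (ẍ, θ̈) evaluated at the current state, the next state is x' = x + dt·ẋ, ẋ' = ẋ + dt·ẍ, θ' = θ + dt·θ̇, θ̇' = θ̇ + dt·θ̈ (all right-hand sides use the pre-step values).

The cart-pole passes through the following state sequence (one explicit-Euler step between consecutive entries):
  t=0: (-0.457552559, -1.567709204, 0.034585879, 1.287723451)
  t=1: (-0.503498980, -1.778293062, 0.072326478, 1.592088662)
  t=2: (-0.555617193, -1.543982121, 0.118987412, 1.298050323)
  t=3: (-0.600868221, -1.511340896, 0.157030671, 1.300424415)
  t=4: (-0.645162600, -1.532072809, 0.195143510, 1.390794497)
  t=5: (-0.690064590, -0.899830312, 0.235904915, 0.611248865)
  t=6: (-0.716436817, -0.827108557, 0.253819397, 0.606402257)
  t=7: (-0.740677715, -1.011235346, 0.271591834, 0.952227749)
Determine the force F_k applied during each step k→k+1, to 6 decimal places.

F_0 = -4.633740 N
F_1 = 5.230963 N
F_2 = 0.804133 N
F_3 = -0.353789 N
F_4 = 14.174273 N
F_5 = 1.792599 N
F_6 = -3.917860 N

step 0→1:
  ẍ = (ẋ'−ẋ)/dt = (-1.778293062−-1.567709204)/0.029308 = -7.185201
  θ̈ = (θ̇'−θ̇)/dt = (1.592088662−1.287723451)/0.029308 = 10.385056
  sinθ=0.034579, cosθ=0.999402
  F = (M+m)·ẍ + m·l·cosθ·θ̈ − m·l·sinθ·θ̇² = -5.232601 + 0.602188 − 0.003327 = -4.633740
step 1→2:
  ẍ = (ẋ'−ẋ)/dt = (-1.543982121−-1.778293062)/0.029308 = 7.994778
  θ̈ = (θ̇'−θ̇)/dt = (1.298050323−1.592088662)/0.029308 = -10.032699
  sinθ=0.072263, cosθ=0.997386
  F = (M+m)·ẍ + m·l·cosθ·θ̈ − m·l·sinθ·θ̇² = 5.822173 + -0.580582 − 0.010628 = 5.230963
step 2→3:
  ẍ = (ẋ'−ẋ)/dt = (-1.511340896−-1.543982121)/0.029308 = 1.113731
  θ̈ = (θ̇'−θ̇)/dt = (1.300424415−1.298050323)/0.029308 = 0.081005
  sinθ=0.118707, cosθ=0.992929
  F = (M+m)·ẍ + m·l·cosθ·θ̈ − m·l·sinθ·θ̇² = 0.811071 + 0.004667 − 0.011605 = 0.804133
step 3→4:
  ẍ = (ẋ'−ẋ)/dt = (-1.532072809−-1.511340896)/0.029308 = -0.707381
  θ̈ = (θ̇'−θ̇)/dt = (1.390794497−1.300424415)/0.029308 = 3.083461
  sinθ=0.156386, cosθ=0.987696
  F = (M+m)·ẍ + m·l·cosθ·θ̈ − m·l·sinθ·θ̇² = -0.515148 + 0.176703 − 0.015344 = -0.353789
step 4→5:
  ẍ = (ẋ'−ẋ)/dt = (-0.899830312−-1.532072809)/0.029308 = 21.572352
  θ̈ = (θ̇'−θ̇)/dt = (0.611248865−1.390794497)/0.029308 = -26.598391
  sinθ=0.193907, cosθ=0.981020
  F = (M+m)·ẍ + m·l·cosθ·θ̈ − m·l·sinθ·θ̇² = 15.710001 + -1.513966 − 0.021762 = 14.174273
step 5→6:
  ẍ = (ẋ'−ẋ)/dt = (-0.827108557−-0.899830312)/0.029308 = 2.481294
  θ̈ = (θ̇'−θ̇)/dt = (0.606402257−0.611248865)/0.029308 = -0.165368
  sinθ=0.233723, cosθ=0.972303
  F = (M+m)·ẍ + m·l·cosθ·θ̈ − m·l·sinθ·θ̇² = 1.806995 + -0.009329 − 0.005067 = 1.792599
step 6→7:
  ẍ = (ẋ'−ẋ)/dt = (-1.011235346−-0.827108557)/0.029308 = -6.282475
  θ̈ = (θ̇'−θ̇)/dt = (0.952227749−0.606402257)/0.029308 = 11.799696
  sinθ=0.251103, cosθ=0.967960
  F = (M+m)·ẍ + m·l·cosθ·θ̈ − m·l·sinθ·θ̇² = -4.575194 + 0.662691 − 0.005357 = -3.917860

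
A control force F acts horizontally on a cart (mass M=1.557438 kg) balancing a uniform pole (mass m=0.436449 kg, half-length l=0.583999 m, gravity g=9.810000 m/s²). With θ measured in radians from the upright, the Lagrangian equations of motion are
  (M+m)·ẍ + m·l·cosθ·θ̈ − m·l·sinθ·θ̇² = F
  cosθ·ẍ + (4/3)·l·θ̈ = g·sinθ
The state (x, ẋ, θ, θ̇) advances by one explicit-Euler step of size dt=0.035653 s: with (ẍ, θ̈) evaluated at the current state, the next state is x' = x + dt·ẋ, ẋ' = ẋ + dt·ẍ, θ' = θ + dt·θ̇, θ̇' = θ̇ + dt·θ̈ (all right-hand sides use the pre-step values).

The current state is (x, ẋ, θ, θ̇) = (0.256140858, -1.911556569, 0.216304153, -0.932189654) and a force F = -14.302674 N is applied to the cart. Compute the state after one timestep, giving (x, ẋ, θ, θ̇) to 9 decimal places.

(0.187988132, -2.228057813, 0.183068795, -0.438792812)

sinθ=0.214621373, cosθ=0.976697326
temp = (F + m·l·θ̇²·sinθ)/(M+m) = (-14.302674 + 0.047536492)/1.993887 = -7.149420959
θ̈ = (g·sinθ − cosθ·temp)/(l·(4/3 − m·cos²θ/(M+m))) = 13.838859061
ẍ = temp − m·l·θ̈·cosθ/(M+m) = -8.877268222
Euler: x'=0.256140858+0.035653·-1.911556569=0.187988132, ẋ'=-1.911556569+0.035653·-8.877268222=-2.228057813
       θ'=0.216304153+0.035653·-0.932189654=0.183068795, θ̇'=-0.932189654+0.035653·13.838859061=-0.438792812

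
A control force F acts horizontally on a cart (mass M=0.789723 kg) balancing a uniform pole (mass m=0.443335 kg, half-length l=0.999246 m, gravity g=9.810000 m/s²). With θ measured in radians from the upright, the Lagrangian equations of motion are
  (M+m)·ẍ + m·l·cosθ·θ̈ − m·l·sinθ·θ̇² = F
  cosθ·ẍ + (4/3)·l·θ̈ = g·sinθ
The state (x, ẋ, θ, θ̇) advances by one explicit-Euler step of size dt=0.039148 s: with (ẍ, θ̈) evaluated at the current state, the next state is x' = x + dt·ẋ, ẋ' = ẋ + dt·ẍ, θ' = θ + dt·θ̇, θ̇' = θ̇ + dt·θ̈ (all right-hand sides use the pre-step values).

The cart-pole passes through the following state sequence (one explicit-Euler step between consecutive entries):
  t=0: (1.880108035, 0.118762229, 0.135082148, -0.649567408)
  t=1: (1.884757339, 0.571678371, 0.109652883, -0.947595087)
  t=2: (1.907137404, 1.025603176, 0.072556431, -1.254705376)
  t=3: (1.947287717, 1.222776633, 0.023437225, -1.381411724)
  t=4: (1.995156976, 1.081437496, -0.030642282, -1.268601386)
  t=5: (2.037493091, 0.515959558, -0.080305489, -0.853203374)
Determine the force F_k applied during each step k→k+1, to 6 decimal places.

F_0 = 10.898709 N
F_1 = 10.799491 N
F_2 = 4.729840 N
F_3 = -3.195402 N
F_4 = -13.090752 N

step 0→1:
  ẍ = (ẋ'−ẋ)/dt = (0.571678371−0.118762229)/0.039148 = 11.569330
  θ̈ = (θ̇'−θ̇)/dt = (-0.947595087−-0.649567408)/0.039148 = -7.612846
  sinθ=0.134672, cosθ=0.990890
  F = (M+m)·ẍ + m·l·cosθ·θ̈ − m·l·sinθ·θ̇² = 14.265655 + -3.341774 − 0.025173 = 10.898709
step 1→2:
  ẍ = (ẋ'−ẋ)/dt = (1.025603176−0.571678371)/0.039148 = 11.595096
  θ̈ = (θ̇'−θ̇)/dt = (-1.254705376−-0.947595087)/0.039148 = -7.844853
  sinθ=0.109433, cosθ=0.993994
  F = (M+m)·ẍ + m·l·cosθ·θ̈ − m·l·sinθ·θ̇² = 14.297425 + -3.454403 − 0.043531 = 10.799491
step 2→3:
  ẍ = (ẋ'−ẋ)/dt = (1.222776633−1.025603176)/0.039148 = 5.036616
  θ̈ = (θ̇'−θ̇)/dt = (-1.381411724−-1.254705376)/0.039148 = -3.236598
  sinθ=0.072493, cosθ=0.997369
  F = (M+m)·ẍ + m·l·cosθ·θ̈ − m·l·sinθ·θ̇² = 6.210440 + -1.430043 − 0.050557 = 4.729840
step 3→4:
  ẍ = (ẋ'−ẋ)/dt = (1.081437496−1.222776633)/0.039148 = -3.610380
  θ̈ = (θ̇'−θ̇)/dt = (-1.268601386−-1.381411724)/0.039148 = 2.881637
  sinθ=0.023435, cosθ=0.999725
  F = (M+m)·ẍ + m·l·cosθ·θ̈ − m·l·sinθ·θ̇² = -4.451807 + 1.276217 − 0.019811 = -3.195402
step 4→5:
  ẍ = (ẋ'−ẋ)/dt = (0.515959558−1.081437496)/0.039148 = -14.444619
  θ̈ = (θ̇'−θ̇)/dt = (-0.853203374−-1.268601386)/0.039148 = 10.610964
  sinθ=-0.030637, cosθ=0.999531
  F = (M+m)·ẍ + m·l·cosθ·θ̈ − m·l·sinθ·θ̇² = -17.811053 + 4.698458 − -0.021843 = -13.090752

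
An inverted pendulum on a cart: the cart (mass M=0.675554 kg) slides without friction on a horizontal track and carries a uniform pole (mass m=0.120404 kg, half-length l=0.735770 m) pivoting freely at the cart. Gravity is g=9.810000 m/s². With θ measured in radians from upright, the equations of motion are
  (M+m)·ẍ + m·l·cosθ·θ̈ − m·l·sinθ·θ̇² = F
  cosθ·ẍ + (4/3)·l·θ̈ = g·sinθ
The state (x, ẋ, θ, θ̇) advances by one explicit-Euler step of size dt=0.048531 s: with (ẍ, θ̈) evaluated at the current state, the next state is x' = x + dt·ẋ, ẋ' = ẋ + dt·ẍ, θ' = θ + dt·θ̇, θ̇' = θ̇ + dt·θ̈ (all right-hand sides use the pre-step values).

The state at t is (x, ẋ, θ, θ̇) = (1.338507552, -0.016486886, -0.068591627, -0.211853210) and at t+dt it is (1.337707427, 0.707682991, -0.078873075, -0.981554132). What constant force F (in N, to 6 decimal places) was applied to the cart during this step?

F = 10.475672 N

ẍ = (ẋ'−ẋ)/dt = (0.707682991−-0.016486886)/0.048531 = 14.921800
θ̈ = (θ̇'−θ̇)/dt = (-0.981554132−-0.211853210)/0.048531 = -15.859985
sinθ=-0.068538, cosθ=0.997649
F = (M+m)·ẍ + m·l·cosθ·θ̈ − m·l·sinθ·θ̇² = 11.877126 + -1.401727 − -0.000273 = 10.475672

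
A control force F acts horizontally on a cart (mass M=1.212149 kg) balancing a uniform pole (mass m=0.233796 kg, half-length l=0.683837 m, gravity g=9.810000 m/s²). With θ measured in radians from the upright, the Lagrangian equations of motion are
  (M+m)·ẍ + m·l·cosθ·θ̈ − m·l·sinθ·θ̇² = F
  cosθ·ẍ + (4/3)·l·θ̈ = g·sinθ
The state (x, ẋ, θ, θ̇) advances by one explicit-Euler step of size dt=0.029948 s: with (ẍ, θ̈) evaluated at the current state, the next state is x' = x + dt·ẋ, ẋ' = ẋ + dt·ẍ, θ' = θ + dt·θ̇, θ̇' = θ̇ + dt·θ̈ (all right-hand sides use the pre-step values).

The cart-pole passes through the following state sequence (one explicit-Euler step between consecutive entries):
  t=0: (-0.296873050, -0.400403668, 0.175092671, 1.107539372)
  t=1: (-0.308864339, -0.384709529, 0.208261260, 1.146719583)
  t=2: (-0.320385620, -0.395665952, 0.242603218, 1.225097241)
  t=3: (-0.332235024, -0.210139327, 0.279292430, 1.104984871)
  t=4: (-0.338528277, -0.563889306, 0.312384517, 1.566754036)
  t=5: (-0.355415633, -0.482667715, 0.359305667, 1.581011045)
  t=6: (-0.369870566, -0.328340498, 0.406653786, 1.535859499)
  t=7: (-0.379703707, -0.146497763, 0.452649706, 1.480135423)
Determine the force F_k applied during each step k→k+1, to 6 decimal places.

step 0→1:
  ẍ = (ẋ'−ẋ)/dt = (-0.384709529−-0.400403668)/0.029948 = 0.524046
  θ̈ = (θ̇'−θ̇)/dt = (1.146719583−1.107539372)/0.029948 = 1.308275
  sinθ=0.174199, cosθ=0.984710
  F = (M+m)·ẍ + m·l·cosθ·θ̈ − m·l·sinθ·θ̇² = 0.757742 + 0.205967 − 0.034163 = 0.929546
step 1→2:
  ẍ = (ẋ'−ẋ)/dt = (-0.395665952−-0.384709529)/0.029948 = -0.365848
  θ̈ = (θ̇'−θ̇)/dt = (1.225097241−1.146719583)/0.029948 = 2.617125
  sinθ=0.206759, cosθ=0.978392
  F = (M+m)·ẍ + m·l·cosθ·θ̈ − m·l·sinθ·θ̇² = -0.528996 + 0.409380 − 0.043468 = -0.163084
step 2→3:
  ẍ = (ẋ'−ẋ)/dt = (-0.210139327−-0.395665952)/0.029948 = 6.194959
  θ̈ = (θ̇'−θ̇)/dt = (1.104984871−1.225097241)/0.029948 = -4.010698
  sinθ=0.240230, cosθ=0.970716
  F = (M+m)·ẍ + m·l·cosθ·θ̈ − m·l·sinθ·θ̇² = 8.957570 + -0.622446 − 0.057645 = 8.277479
step 3→4:
  ẍ = (ẋ'−ẋ)/dt = (-0.563889306−-0.210139327)/0.029948 = -11.812140
  θ̈ = (θ̇'−θ̇)/dt = (1.566754036−1.104984871)/0.029948 = 15.419032
  sinθ=0.275676, cosθ=0.961251
  F = (M+m)·ẍ + m·l·cosθ·θ̈ − m·l·sinθ·θ̇² = -17.079705 + 2.369646 − 0.053815 = -14.763874
step 4→5:
  ẍ = (ẋ'−ẋ)/dt = (-0.482667715−-0.563889306)/0.029948 = 2.712087
  θ̈ = (θ̇'−θ̇)/dt = (1.581011045−1.566754036)/0.029948 = 0.476059
  sinθ=0.307329, cosθ=0.951603
  F = (M+m)·ẍ + m·l·cosθ·θ̈ − m·l·sinθ·θ̇² = 3.921529 + 0.072428 − 0.120613 = 3.873344
step 5→6:
  ẍ = (ẋ'−ẋ)/dt = (-0.328340498−-0.482667715)/0.029948 = 5.153173
  θ̈ = (θ̇'−θ̇)/dt = (1.535859499−1.581011045)/0.029948 = -1.507665
  sinθ=0.351624, cosθ=0.936141
  F = (M+m)·ẍ + m·l·cosθ·θ̈ − m·l·sinθ·θ̇² = 7.451204 + -0.225650 − 0.140520 = 7.085034
step 6→7:
  ẍ = (ẋ'−ẋ)/dt = (-0.146497763−-0.328340498)/0.029948 = 6.071949
  θ̈ = (θ̇'−θ̇)/dt = (1.480135423−1.535859499)/0.029948 = -1.860694
  sinθ=0.395538, cosθ=0.918450
  F = (M+m)·ẍ + m·l·cosθ·θ̈ − m·l·sinθ·θ̇² = 8.779705 + -0.273225 − 0.149170 = 8.357310

F_0 = 0.929546 N
F_1 = -0.163084 N
F_2 = 8.277479 N
F_3 = -14.763874 N
F_4 = 3.873344 N
F_5 = 7.085034 N
F_6 = 8.357310 N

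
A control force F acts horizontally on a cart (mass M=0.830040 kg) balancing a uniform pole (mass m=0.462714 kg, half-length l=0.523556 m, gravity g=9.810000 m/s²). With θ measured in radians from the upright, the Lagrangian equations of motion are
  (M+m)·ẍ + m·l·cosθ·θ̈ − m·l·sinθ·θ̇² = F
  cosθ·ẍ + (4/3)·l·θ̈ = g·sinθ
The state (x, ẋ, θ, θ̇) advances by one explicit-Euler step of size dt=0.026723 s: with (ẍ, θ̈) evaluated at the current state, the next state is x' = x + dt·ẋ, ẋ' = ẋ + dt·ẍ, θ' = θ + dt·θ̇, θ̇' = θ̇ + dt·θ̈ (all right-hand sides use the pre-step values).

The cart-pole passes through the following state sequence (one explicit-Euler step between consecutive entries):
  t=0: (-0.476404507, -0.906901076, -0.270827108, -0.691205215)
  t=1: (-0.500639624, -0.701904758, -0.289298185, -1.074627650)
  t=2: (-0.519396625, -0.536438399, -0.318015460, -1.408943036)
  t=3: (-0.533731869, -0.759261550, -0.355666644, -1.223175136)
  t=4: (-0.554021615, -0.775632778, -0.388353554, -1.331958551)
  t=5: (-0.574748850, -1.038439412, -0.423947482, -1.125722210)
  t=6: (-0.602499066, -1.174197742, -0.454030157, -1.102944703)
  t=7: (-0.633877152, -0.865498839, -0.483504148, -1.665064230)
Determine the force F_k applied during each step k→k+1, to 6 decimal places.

step 0→1:
  ẍ = (ẋ'−ẋ)/dt = (-0.701904758−-0.906901076)/0.026723 = 7.671157
  θ̈ = (θ̇'−θ̇)/dt = (-1.074627650−-0.691205215)/0.026723 = -14.348031
  sinθ=-0.267528, cosθ=0.963550
  F = (M+m)·ẍ + m·l·cosθ·θ̈ − m·l·sinθ·θ̇² = 9.916918 + -3.349210 − -0.030964 = 6.598673
step 1→2:
  ẍ = (ẋ'−ẋ)/dt = (-0.536438399−-0.701904758)/0.026723 = 6.191908
  θ̈ = (θ̇'−θ̇)/dt = (-1.408943036−-1.074627650)/0.026723 = -12.510399
  sinθ=-0.285280, cosθ=0.958444
  F = (M+m)·ẍ + m·l·cosθ·θ̈ − m·l·sinθ·θ̇² = 8.004614 + -2.904784 − -0.079811 = 5.179641
step 2→3:
  ẍ = (ẋ'−ẋ)/dt = (-0.759261550−-0.536438399)/0.026723 = -8.338254
  θ̈ = (θ̇'−θ̇)/dt = (-1.223175136−-1.408943036)/0.026723 = 6.951611
  sinθ=-0.312682, cosθ=0.949858
  F = (M+m)·ẍ + m·l·cosθ·θ̈ − m·l·sinθ·θ̇² = -10.779311 + 1.599631 − -0.150372 = -9.029308
step 3→4:
  ẍ = (ẋ'−ẋ)/dt = (-0.775632778−-0.759261550)/0.026723 = -0.612627
  θ̈ = (θ̇'−θ̇)/dt = (-1.331958551−-1.223175136)/0.026723 = -4.070779
  sinθ=-0.348215, cosθ=0.937415
  F = (M+m)·ẍ + m·l·cosθ·θ̈ − m·l·sinθ·θ̇² = -0.791976 + -0.924453 − -0.126212 = -1.590217
step 4→5:
  ẍ = (ẋ'−ẋ)/dt = (-1.038439412−-0.775632778)/0.026723 = -9.834473
  θ̈ = (θ̇'−θ̇)/dt = (-1.125722210−-1.331958551)/0.026723 = 7.717559
  sinθ=-0.378665, cosθ=0.925534
  F = (M+m)·ẍ + m·l·cosθ·θ̈ − m·l·sinθ·θ̇² = -12.713555 + 1.730406 − -0.162747 = -10.820402
step 5→6:
  ẍ = (ẋ'−ẋ)/dt = (-1.174197742−-1.038439412)/0.026723 = -5.080205
  θ̈ = (θ̇'−θ̇)/dt = (-1.102944703−-1.125722210)/0.026723 = 0.852356
  sinθ=-0.411362, cosθ=0.911472
  F = (M+m)·ẍ + m·l·cosθ·θ̈ − m·l·sinθ·θ̇² = -6.567456 + 0.188209 − -0.126288 = -6.252959
step 6→7:
  ẍ = (ẋ'−ẋ)/dt = (-0.865498839−-1.174197742)/0.026723 = 11.551806
  θ̈ = (θ̇'−θ̇)/dt = (-1.665064230−-1.102944703)/0.026723 = -21.035046
  sinθ=-0.438591, cosθ=0.898687
  F = (M+m)·ẍ + m·l·cosθ·θ̈ − m·l·sinθ·θ̇² = 14.933643 + -4.579601 − -0.129254 = 10.483296

F_0 = 6.598673 N
F_1 = 5.179641 N
F_2 = -9.029308 N
F_3 = -1.590217 N
F_4 = -10.820402 N
F_5 = -6.252959 N
F_6 = 10.483296 N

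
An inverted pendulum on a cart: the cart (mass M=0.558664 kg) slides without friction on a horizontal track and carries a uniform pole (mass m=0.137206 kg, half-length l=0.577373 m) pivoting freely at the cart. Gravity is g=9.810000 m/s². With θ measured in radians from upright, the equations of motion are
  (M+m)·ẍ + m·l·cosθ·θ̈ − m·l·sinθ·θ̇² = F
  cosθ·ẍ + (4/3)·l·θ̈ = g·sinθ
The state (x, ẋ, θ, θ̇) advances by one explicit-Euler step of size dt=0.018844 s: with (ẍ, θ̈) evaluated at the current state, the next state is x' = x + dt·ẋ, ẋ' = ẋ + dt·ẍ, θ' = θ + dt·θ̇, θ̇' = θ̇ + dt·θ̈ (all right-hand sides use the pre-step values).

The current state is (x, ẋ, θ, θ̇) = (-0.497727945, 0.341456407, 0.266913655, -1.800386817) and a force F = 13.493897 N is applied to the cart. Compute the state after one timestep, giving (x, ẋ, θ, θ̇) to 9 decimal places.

sinθ=0.263755642, cosθ=0.964589530
temp = (F + m·l·θ̇²·sinθ)/(M+m) = (13.493897 + 0.067727178)/0.695870 = 19.488732347
θ̈ = (g·sinθ − cosθ·temp)/(l·(4/3 − m·cos²θ/(M+m))) = -24.417796275
ẍ = temp − m·l·θ̈·cosθ/(M+m) = 22.170063599
Euler: x'=-0.497727945+0.018844·0.341456407=-0.491293540, ẋ'=0.341456407+0.018844·22.170063599=0.759229085
       θ'=0.266913655+0.018844·-1.800386817=0.232987166, θ̇'=-1.800386817+0.018844·-24.417796275=-2.260515770

(-0.491293540, 0.759229085, 0.232987166, -2.260515770)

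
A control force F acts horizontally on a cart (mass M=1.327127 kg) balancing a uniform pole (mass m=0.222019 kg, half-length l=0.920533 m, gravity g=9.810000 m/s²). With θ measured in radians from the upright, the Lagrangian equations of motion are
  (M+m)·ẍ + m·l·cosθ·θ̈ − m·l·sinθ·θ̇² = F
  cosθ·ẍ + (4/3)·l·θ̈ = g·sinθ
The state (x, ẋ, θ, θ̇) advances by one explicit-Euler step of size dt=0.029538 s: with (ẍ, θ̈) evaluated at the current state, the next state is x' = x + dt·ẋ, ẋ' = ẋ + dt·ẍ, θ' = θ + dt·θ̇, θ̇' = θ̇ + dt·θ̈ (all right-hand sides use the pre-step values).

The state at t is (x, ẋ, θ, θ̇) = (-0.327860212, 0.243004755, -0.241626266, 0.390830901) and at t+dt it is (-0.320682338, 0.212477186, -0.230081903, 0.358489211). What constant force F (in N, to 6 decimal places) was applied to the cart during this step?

F = -1.810849 N

ẍ = (ẋ'−ẋ)/dt = (0.212477186−0.243004755)/0.029538 = -1.033502
θ̈ = (θ̇'−θ̇)/dt = (0.358489211−0.390830901)/0.029538 = -1.094918
sinθ=-0.239282, cosθ=0.970950
F = (M+m)·ẍ + m·l·cosθ·θ̈ − m·l·sinθ·θ̇² = -1.601045 + -0.217274 − -0.007470 = -1.810849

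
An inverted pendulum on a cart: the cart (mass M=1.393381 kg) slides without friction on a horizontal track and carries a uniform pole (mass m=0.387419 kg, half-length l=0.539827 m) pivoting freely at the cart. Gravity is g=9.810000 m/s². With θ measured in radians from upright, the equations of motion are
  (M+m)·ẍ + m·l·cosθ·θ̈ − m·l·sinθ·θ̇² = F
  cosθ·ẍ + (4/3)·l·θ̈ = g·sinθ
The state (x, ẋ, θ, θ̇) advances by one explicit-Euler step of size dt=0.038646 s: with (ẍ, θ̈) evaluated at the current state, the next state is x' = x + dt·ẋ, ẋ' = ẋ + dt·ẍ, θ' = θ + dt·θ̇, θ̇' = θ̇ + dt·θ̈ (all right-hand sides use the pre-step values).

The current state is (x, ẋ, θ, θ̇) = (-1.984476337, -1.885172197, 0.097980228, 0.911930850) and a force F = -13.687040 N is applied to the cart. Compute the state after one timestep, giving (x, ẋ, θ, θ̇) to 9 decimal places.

sinθ=0.097823533, cosθ=0.995203776
temp = (F + m·l·θ̇²·sinθ)/(M+m) = (-13.687040 + 0.017013853)/1.780800 = -7.676339930
θ̈ = (g·sinθ − cosθ·temp)/(l·(4/3 − m·cos²θ/(M+m))) = 14.249967204
ẍ = temp − m·l·θ̈·cosθ/(M+m) = -9.341846121
Euler: x'=-1.984476337+0.038646·-1.885172197=-2.057330702, ẋ'=-1.885172197+0.038646·-9.341846121=-2.246197182
       θ'=0.097980228+0.038646·0.911930850=0.133222708, θ̇'=0.911930850+0.038646·14.249967204=1.462635083

(-2.057330702, -2.246197182, 0.133222708, 1.462635083)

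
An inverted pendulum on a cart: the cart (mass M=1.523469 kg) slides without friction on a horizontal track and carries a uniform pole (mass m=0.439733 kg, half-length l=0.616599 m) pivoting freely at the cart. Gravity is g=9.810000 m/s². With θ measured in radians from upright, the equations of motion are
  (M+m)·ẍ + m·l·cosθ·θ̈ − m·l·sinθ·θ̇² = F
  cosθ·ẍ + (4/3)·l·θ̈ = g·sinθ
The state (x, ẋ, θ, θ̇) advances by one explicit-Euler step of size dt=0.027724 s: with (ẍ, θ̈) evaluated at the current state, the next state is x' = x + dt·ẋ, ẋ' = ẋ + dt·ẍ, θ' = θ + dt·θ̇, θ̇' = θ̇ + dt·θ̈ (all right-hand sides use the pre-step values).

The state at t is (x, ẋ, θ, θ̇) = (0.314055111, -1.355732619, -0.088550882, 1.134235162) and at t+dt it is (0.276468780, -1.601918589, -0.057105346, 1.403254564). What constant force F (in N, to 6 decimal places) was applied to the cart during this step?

F = -14.781479 N

ẍ = (ẋ'−ẋ)/dt = (-1.601918589−-1.355732619)/0.027724 = -8.879886
θ̈ = (θ̇'−θ̇)/dt = (1.403254564−1.134235162)/0.027724 = 9.703484
sinθ=-0.088435, cosθ=0.996082
F = (M+m)·ẍ + m·l·cosθ·θ̈ − m·l·sinθ·θ̇² = -17.433011 + 2.620684 − -0.030848 = -14.781479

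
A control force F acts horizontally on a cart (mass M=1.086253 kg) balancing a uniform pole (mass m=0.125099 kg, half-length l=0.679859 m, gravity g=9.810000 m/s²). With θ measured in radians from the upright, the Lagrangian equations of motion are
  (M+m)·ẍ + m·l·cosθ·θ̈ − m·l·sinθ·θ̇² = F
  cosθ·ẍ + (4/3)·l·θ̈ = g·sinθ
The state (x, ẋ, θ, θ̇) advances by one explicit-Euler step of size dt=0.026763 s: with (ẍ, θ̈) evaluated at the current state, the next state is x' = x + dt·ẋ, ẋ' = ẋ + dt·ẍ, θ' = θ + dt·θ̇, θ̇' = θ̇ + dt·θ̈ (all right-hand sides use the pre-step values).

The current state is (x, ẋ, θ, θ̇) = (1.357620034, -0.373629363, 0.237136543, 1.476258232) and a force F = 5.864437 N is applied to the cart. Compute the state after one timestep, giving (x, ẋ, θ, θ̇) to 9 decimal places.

sinθ=0.234920271, cosθ=0.972014643
temp = (F + m·l·θ̇²·sinθ)/(M+m) = (5.864437 + 0.043542950)/1.211352 = 4.877178516
θ̈ = (g·sinθ − cosθ·temp)/(l·(4/3 − m·cos²θ/(M+m))) = -2.899650950
ẍ = temp − m·l·θ̈·cosθ/(M+m) = 5.075067154
Euler: x'=1.357620034+0.026763·-0.373629363=1.347620591, ẋ'=-0.373629363+0.026763·5.075067154=-0.237805341
       θ'=0.237136543+0.026763·1.476258232=0.276645642, θ̇'=1.476258232+0.026763·-2.899650950=1.398654874

(1.347620591, -0.237805341, 0.276645642, 1.398654874)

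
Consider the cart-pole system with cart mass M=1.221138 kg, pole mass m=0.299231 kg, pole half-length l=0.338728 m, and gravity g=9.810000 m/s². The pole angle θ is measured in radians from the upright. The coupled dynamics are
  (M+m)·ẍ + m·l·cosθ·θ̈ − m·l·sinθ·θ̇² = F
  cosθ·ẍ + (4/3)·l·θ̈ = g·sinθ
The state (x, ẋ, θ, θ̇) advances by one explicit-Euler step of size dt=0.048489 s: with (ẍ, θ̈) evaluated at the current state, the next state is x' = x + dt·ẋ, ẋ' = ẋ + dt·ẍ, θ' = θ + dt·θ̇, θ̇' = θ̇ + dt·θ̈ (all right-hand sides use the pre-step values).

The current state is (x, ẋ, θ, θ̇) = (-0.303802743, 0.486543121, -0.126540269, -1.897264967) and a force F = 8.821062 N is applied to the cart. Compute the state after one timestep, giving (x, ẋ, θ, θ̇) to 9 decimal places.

sinθ=-0.126202836, cosθ=0.992004458
temp = (F + m·l·θ̇²·sinθ)/(M+m) = (8.821062 + -0.046045031)/1.520369 = 5.771636339
θ̈ = (g·sinθ − cosθ·temp)/(l·(4/3 − m·cos²θ/(M+m))) = -18.038737765
ẍ = temp − m·l·θ̈·cosθ/(M+m) = 6.964603379
Euler: x'=-0.303802743+0.048489·0.486543121=-0.280210754, ẋ'=0.486543121+0.048489·6.964603379=0.824249774
       θ'=-0.126540269+0.048489·-1.897264967=-0.218536750, θ̇'=-1.897264967+0.048489·-18.038737765=-2.771945322

(-0.280210754, 0.824249774, -0.218536750, -2.771945322)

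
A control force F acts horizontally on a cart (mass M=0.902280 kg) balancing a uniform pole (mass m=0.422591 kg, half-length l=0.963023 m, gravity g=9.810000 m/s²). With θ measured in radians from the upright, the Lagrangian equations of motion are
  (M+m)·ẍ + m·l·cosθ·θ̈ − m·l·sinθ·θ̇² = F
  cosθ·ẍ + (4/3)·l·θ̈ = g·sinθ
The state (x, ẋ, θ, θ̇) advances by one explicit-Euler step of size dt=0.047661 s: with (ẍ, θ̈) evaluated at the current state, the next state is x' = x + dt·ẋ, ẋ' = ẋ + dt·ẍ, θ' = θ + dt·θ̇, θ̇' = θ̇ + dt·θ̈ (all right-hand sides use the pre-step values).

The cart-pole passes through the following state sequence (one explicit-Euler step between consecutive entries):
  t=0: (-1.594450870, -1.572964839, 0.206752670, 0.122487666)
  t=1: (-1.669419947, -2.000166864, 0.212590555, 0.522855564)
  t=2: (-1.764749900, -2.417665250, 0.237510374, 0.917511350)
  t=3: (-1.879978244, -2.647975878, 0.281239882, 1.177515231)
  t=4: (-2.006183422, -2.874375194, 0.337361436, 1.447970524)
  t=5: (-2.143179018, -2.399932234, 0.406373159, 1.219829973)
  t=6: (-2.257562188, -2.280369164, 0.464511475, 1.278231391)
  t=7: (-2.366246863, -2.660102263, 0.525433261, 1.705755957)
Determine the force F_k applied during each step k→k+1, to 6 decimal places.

F_0 = -8.530701 N
F_1 = -8.335012 N
F_2 = -4.324956 N
F_3 = -4.231398 N
F_4 = 11.067822 N
F_5 = 3.542288 N
F_6 = -7.589911 N

step 0→1:
  ẍ = (ẋ'−ẋ)/dt = (-2.000166864−-1.572964839)/0.047661 = -8.963346
  θ̈ = (θ̇'−θ̇)/dt = (0.522855564−0.122487666)/0.047661 = 8.400325
  sinθ=0.205283, cosθ=0.978703
  F = (M+m)·ẍ + m·l·cosθ·θ̈ − m·l·sinθ·θ̇² = -11.875277 + 3.345829 − 0.001253 = -8.530701
step 1→2:
  ẍ = (ẋ'−ẋ)/dt = (-2.417665250−-2.000166864)/0.047661 = -8.759749
  θ̈ = (θ̇'−θ̇)/dt = (0.917511350−0.522855564)/0.047661 = 8.280476
  sinθ=0.210993, cosθ=0.977488
  F = (M+m)·ẍ + m·l·cosθ·θ̈ − m·l·sinθ·θ̇² = -11.605537 + 3.293999 − 0.023474 = -8.335012
step 2→3:
  ẍ = (ẋ'−ẋ)/dt = (-2.647975878−-2.417665250)/0.047661 = -4.832266
  θ̈ = (θ̇'−θ̇)/dt = (1.177515231−0.917511350)/0.047661 = 5.455275
  sinθ=0.235284, cosθ=0.971927
  F = (M+m)·ẍ + m·l·cosθ·θ̈ − m·l·sinθ·θ̇² = -6.402129 + 2.157780 − 0.080607 = -4.324956
step 3→4:
  ẍ = (ẋ'−ẋ)/dt = (-2.874375194−-2.647975878)/0.047661 = -4.750201
  θ̈ = (θ̇'−θ̇)/dt = (1.447970524−1.177515231)/0.047661 = 5.674562
  sinθ=0.277547, cosθ=0.960712
  F = (M+m)·ẍ + m·l·cosθ·θ̈ − m·l·sinθ·θ̇² = -6.293403 + 2.218618 − 0.156613 = -4.231398
step 4→5:
  ẍ = (ẋ'−ẋ)/dt = (-2.399932234−-2.874375194)/0.047661 = 9.954532
  θ̈ = (θ̇'−θ̇)/dt = (1.219829973−1.447970524)/0.047661 = -4.786734
  sinθ=0.330998, cosθ=0.943631
  F = (M+m)·ẍ + m·l·cosθ·θ̈ − m·l·sinθ·θ̇² = 13.188471 + -1.838225 − 0.282424 = 11.067822
step 5→6:
  ẍ = (ẋ'−ẋ)/dt = (-2.280369164−-2.399932234)/0.047661 = 2.508614
  θ̈ = (θ̇'−θ̇)/dt = (1.278231391−1.219829973)/0.047661 = 1.225350
  sinθ=0.395280, cosθ=0.918560
  F = (M+m)·ẍ + m·l·cosθ·θ̈ − m·l·sinθ·θ̇² = 3.323590 + 0.458063 − 0.239365 = 3.542288
step 6→7:
  ẍ = (ẋ'−ẋ)/dt = (-2.660102263−-2.280369164)/0.047661 = -7.967376
  θ̈ = (θ̇'−θ̇)/dt = (1.705755957−1.278231391)/0.047661 = 8.970113
  sinθ=0.447986, cosθ=0.894041
  F = (M+m)·ẍ + m·l·cosθ·θ̈ − m·l·sinθ·θ̇² = -10.555745 + 3.263714 − 0.297879 = -7.589911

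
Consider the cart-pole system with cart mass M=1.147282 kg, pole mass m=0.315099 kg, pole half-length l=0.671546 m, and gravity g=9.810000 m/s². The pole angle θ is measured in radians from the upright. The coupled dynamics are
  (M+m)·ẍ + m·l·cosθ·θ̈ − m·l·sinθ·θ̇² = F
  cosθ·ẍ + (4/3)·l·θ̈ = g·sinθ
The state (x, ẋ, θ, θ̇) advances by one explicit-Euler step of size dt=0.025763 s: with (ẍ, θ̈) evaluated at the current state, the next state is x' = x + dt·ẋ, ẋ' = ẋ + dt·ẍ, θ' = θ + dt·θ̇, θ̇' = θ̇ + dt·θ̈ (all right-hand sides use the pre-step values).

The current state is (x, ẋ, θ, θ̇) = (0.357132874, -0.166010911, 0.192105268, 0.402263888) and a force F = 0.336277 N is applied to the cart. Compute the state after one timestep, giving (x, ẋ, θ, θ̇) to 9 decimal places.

sinθ=0.190925857, cosθ=0.981604461
temp = (F + m·l·θ̇²·sinθ)/(M+m) = (0.336277 + 0.006537469)/1.462381 = 0.234422130
θ̈ = (g·sinθ − cosθ·temp)/(l·(4/3 − m·cos²θ/(M+m))) = 2.173194492
ẍ = temp − m·l·θ̈·cosθ/(M+m) = -0.074249969
Euler: x'=0.357132874+0.025763·-0.166010911=0.352855935, ẋ'=-0.166010911+0.025763·-0.074249969=-0.167923813
       θ'=0.192105268+0.025763·0.402263888=0.202468793, θ̇'=0.402263888+0.025763·2.173194492=0.458251898

(0.352855935, -0.167923813, 0.202468793, 0.458251898)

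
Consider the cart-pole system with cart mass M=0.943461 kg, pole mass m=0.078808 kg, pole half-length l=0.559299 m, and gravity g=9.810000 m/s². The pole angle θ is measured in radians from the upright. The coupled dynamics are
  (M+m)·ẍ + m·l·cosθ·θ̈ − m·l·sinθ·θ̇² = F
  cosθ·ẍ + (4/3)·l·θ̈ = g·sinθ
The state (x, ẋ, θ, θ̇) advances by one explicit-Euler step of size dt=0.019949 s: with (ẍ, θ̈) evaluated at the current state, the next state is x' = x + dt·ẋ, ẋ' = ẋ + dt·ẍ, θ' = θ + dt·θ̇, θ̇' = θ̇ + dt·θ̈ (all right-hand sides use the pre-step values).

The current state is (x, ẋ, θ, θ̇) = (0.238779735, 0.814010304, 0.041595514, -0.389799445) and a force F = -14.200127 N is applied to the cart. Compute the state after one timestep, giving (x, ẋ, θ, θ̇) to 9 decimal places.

sinθ=0.041583520, cosθ=0.999135031
temp = (F + m·l·θ̇²·sinθ)/(M+m) = (-14.200127 + 0.000278495)/1.022269 = -13.890520504
θ̈ = (g·sinθ − cosθ·temp)/(l·(4/3 − m·cos²θ/(M+m))) = 20.331085150
ẍ = temp − m·l·θ̈·cosθ/(M+m) = -14.766378911
Euler: x'=0.238779735+0.019949·0.814010304=0.255018427, ẋ'=0.814010304+0.019949·-14.766378911=0.519435811
       θ'=0.041595514+0.019949·-0.389799445=0.033819405, θ̇'=-0.389799445+0.019949·20.331085150=0.015785373

(0.255018427, 0.519435811, 0.033819405, 0.015785373)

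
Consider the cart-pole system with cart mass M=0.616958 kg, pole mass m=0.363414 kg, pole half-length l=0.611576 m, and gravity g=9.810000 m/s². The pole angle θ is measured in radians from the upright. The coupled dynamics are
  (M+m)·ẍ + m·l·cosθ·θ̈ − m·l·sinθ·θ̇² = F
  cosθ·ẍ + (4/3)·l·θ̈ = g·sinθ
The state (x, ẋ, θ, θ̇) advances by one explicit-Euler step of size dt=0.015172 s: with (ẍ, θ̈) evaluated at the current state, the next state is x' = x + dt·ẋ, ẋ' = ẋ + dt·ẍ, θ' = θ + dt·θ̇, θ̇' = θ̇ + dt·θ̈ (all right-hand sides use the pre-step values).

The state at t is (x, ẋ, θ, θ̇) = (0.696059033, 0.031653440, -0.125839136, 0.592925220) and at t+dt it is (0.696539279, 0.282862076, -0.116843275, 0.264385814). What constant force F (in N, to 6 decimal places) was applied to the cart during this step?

F = 11.467471 N

ẍ = (ẋ'−ẋ)/dt = (0.282862076−0.031653440)/0.015172 = 16.557384
θ̈ = (θ̇'−θ̇)/dt = (0.264385814−0.592925220)/0.015172 = -21.654324
sinθ=-0.125507, cosθ=0.992093
F = (M+m)·ẍ + m·l·cosθ·θ̈ − m·l·sinθ·θ̇² = 16.232396 + -4.774732 − -0.009807 = 11.467471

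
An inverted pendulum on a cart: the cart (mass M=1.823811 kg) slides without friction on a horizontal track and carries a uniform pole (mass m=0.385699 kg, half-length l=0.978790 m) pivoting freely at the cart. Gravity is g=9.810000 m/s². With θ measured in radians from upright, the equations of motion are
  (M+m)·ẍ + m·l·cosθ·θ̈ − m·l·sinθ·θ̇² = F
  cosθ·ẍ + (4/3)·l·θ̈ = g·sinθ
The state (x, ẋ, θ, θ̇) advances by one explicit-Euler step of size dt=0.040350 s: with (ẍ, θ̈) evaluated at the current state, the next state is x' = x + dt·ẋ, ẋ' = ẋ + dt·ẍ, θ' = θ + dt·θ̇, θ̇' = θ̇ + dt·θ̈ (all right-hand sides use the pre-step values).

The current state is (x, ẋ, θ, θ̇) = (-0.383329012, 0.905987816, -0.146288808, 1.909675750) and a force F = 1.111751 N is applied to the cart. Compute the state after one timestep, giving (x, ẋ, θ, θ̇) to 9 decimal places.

(-0.346772404, 0.933642870, -0.069233391, 1.844498825)

sinθ=-0.145767592, cosθ=0.989318861
temp = (F + m·l·θ̇²·sinθ)/(M+m) = (1.111751 + -0.200686558)/2.209510 = 0.412337777
θ̈ = (g·sinθ − cosθ·temp)/(l·(4/3 − m·cos²θ/(M+m))) = -1.615289343
ẍ = temp − m·l·θ̈·cosθ/(M+m) = 0.685379290
Euler: x'=-0.383329012+0.040350·0.905987816=-0.346772404, ẋ'=0.905987816+0.040350·0.685379290=0.933642870
       θ'=-0.146288808+0.040350·1.909675750=-0.069233391, θ̇'=1.909675750+0.040350·-1.615289343=1.844498825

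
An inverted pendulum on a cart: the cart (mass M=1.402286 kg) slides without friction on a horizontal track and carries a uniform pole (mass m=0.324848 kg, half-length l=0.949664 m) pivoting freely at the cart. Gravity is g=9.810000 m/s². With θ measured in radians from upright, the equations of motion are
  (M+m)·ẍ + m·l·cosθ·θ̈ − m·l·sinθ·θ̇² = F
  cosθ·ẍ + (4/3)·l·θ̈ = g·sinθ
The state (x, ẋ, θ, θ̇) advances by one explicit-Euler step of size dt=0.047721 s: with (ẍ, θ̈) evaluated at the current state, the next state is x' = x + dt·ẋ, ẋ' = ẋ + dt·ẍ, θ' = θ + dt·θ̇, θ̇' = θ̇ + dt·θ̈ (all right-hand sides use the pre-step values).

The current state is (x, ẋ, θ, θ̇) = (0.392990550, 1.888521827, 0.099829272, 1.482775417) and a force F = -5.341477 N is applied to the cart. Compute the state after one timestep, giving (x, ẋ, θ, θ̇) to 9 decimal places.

(0.483112700, 1.711536668, 0.170588798, 1.658701409)

sinθ=0.099663540, cosθ=0.995021195
temp = (F + m·l·θ̇²·sinθ)/(M+m) = (-5.341477 + 0.067598528)/1.727134 = -3.053543311
θ̈ = (g·sinθ − cosθ·temp)/(l·(4/3 − m·cos²θ/(M+m))) = 3.686552913
ẍ = temp − m·l·θ̈·cosθ/(M+m) = -3.708747917
Euler: x'=0.392990550+0.047721·1.888521827=0.483112700, ẋ'=1.888521827+0.047721·-3.708747917=1.711536668
       θ'=0.099829272+0.047721·1.482775417=0.170588798, θ̇'=1.482775417+0.047721·3.686552913=1.658701409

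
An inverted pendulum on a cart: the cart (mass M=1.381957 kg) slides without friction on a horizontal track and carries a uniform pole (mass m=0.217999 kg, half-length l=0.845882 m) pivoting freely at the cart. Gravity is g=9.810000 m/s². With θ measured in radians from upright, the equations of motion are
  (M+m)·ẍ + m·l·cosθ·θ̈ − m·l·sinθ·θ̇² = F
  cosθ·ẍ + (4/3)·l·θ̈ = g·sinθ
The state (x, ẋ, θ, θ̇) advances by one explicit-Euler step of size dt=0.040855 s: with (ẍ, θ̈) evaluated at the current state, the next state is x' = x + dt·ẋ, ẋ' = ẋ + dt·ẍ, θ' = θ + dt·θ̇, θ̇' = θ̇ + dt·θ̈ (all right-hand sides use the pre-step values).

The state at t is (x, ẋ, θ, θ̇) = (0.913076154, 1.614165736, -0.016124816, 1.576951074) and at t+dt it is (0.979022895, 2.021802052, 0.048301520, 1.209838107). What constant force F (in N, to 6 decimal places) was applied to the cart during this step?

ẍ = (ẋ'−ẋ)/dt = (2.021802052−1.614165736)/0.040855 = 9.977636
θ̈ = (θ̇'−θ̇)/dt = (1.209838107−1.576951074)/0.040855 = -8.985754
sinθ=-0.016124, cosθ=0.999870
F = (M+m)·ẍ + m·l·cosθ·θ̈ − m·l·sinθ·θ̇² = 15.963778 + -1.656770 − -0.007394 = 14.314402

F = 14.314402 N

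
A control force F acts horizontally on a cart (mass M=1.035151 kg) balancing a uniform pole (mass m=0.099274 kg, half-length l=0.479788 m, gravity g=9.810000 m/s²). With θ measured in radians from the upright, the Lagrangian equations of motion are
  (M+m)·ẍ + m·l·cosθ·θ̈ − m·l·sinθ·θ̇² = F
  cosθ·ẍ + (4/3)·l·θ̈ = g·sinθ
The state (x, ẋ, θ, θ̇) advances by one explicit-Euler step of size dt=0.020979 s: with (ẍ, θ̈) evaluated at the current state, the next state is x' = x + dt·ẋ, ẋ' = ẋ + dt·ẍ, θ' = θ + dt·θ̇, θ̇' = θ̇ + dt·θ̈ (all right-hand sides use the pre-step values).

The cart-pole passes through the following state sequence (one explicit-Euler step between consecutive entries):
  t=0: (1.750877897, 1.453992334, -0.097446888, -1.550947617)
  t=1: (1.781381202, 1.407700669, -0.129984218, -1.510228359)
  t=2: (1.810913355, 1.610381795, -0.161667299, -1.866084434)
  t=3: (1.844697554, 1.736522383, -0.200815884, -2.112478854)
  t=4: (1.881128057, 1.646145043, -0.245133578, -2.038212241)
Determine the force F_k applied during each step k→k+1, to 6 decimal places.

F_0 = -2.400033 N
F_1 = 10.172808 N
F_2 = 6.295547 N
F_3 = -4.679469 N

step 0→1:
  ẍ = (ẋ'−ẋ)/dt = (1.407700669−1.453992334)/0.020979 = -2.206572
  θ̈ = (θ̇'−θ̇)/dt = (-1.510228359−-1.550947617)/0.020979 = 1.940953
  sinθ=-0.097293, cosθ=0.995256
  F = (M+m)·ẍ + m·l·cosθ·θ̈ − m·l·sinθ·θ̇² = -2.503190 + 0.092010 − -0.011147 = -2.400033
step 1→2:
  ẍ = (ẋ'−ẋ)/dt = (1.610381795−1.407700669)/0.020979 = 9.661143
  θ̈ = (θ̇'−θ̇)/dt = (-1.866084434−-1.510228359)/0.020979 = -16.962490
  sinθ=-0.129618, cosθ=0.991564
  F = (M+m)·ẍ + m·l·cosθ·θ̈ − m·l·sinθ·θ̇² = 10.959843 + -0.801116 − -0.014081 = 10.172808
step 2→3:
  ẍ = (ẋ'−ẋ)/dt = (1.736522383−1.610381795)/0.020979 = 6.012707
  θ̈ = (θ̇'−θ̇)/dt = (-2.112478854−-1.866084434)/0.020979 = -11.744812
  sinθ=-0.160964, cosθ=0.986960
  F = (M+m)·ẍ + m·l·cosθ·θ̈ − m·l·sinθ·θ̇² = 6.820966 + -0.552116 − -0.026698 = 6.295547
step 3→4:
  ẍ = (ẋ'−ẋ)/dt = (1.646145043−1.736522383)/0.020979 = -4.307991
  θ̈ = (θ̇'−θ̇)/dt = (-2.038212241−-2.112478854)/0.020979 = 3.540045
  sinθ=-0.199469, cosθ=0.979904
  F = (M+m)·ẍ + m·l·cosθ·θ̈ − m·l·sinθ·θ̇² = -4.887093 + 0.165226 − -0.042398 = -4.679469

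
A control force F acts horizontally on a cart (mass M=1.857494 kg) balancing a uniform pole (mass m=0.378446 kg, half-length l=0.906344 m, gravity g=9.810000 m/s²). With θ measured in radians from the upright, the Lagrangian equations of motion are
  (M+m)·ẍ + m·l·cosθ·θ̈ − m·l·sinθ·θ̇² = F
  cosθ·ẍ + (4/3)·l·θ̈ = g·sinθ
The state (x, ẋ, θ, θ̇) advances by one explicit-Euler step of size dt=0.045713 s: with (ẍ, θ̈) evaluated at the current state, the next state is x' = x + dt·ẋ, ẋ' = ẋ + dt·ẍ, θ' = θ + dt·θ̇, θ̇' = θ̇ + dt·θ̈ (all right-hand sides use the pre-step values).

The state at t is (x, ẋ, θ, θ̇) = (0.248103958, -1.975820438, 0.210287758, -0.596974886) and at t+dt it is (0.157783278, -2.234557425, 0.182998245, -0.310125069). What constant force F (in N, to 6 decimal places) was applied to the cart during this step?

F = -10.576075 N

ẍ = (ẋ'−ẋ)/dt = (-2.234557425−-1.975820438)/0.045713 = -5.660031
θ̈ = (θ̇'−θ̇)/dt = (-0.310125069−-0.596974886)/0.045713 = 6.275016
sinθ=0.208741, cosθ=0.977971
F = (M+m)·ẍ + m·l·cosθ·θ̈ − m·l·sinθ·θ̇² = -12.655489 + 2.104931 − 0.025516 = -10.576075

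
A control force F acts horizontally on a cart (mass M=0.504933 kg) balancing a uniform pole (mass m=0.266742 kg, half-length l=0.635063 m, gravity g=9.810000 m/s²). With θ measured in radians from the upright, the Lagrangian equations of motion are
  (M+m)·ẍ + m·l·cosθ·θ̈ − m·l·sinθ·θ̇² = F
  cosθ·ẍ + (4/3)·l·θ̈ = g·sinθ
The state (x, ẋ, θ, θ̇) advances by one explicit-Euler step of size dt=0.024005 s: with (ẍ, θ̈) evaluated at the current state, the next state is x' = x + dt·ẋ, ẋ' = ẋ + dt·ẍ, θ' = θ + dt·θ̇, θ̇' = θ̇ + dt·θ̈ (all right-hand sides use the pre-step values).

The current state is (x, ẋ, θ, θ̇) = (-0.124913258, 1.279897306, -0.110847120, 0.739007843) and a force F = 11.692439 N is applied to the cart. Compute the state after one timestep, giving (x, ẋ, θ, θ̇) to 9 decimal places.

(-0.094189323, 1.777419394, -0.093107237, 0.124283168)

sinθ=-0.110620261, cosθ=0.993862746
temp = (F + m·l·θ̇²·sinθ)/(M+m) = (11.692439 + -0.010233896)/0.771675 = 15.138763215
θ̈ = (g·sinθ − cosθ·temp)/(l·(4/3 − m·cos²θ/(M+m))) = -25.608193102
ẍ = temp − m·l·θ̈·cosθ/(M+m) = 20.725769128
Euler: x'=-0.124913258+0.024005·1.279897306=-0.094189323, ẋ'=1.279897306+0.024005·20.725769128=1.777419394
       θ'=-0.110847120+0.024005·0.739007843=-0.093107237, θ̇'=0.739007843+0.024005·-25.608193102=0.124283168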